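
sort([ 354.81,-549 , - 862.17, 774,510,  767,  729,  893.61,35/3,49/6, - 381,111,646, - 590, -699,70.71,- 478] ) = [ - 862.17, - 699, - 590, - 549, -478, - 381,49/6, 35/3, 70.71, 111,354.81,510,646,729  ,  767, 774,  893.61]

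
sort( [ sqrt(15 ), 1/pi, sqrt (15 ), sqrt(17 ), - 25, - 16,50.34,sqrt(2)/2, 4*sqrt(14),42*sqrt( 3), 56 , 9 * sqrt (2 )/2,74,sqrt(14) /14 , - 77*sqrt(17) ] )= [ - 77*sqrt (17 ), - 25, - 16,sqrt(14)/14, 1/pi, sqrt( 2)/2, sqrt( 15),  sqrt(15 ),  sqrt(17),9*sqrt(2)/2, 4*sqrt(14), 50.34, 56, 42*sqrt (3 ), 74]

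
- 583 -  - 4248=3665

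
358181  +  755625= 1113806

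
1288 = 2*644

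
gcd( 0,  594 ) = 594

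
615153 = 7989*77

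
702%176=174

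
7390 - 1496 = 5894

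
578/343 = 1 + 235/343=1.69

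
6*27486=164916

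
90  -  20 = 70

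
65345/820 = 79+113/164=79.69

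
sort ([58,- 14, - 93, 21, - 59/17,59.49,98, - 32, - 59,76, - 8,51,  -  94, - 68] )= [-94, - 93, - 68, - 59, - 32, - 14,  -  8, - 59/17,21,  51,58,  59.49  ,  76,98] 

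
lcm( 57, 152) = 456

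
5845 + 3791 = 9636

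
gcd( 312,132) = 12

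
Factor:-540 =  - 2^2*3^3*5^1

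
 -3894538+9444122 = 5549584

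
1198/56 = 599/28 = 21.39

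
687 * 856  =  588072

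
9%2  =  1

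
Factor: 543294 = 2^1 * 3^3*10061^1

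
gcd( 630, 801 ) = 9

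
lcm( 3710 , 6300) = 333900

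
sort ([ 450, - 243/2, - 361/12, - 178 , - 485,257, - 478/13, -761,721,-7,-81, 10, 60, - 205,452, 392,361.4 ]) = [ -761, - 485, - 205, - 178, - 243/2 , - 81, - 478/13,  -  361/12, - 7, 10,60,257, 361.4, 392,450,452, 721] 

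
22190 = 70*317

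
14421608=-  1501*( - 9608)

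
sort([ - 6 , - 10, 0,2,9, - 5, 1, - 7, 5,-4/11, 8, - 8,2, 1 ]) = [ - 10, -8,-7,-6, - 5, - 4/11,  0, 1,1, 2, 2, 5, 8,9 ]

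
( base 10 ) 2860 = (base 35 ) 2bp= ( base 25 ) 4EA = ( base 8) 5454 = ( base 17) 9F4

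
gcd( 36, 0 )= 36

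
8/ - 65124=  - 2/16281 = - 0.00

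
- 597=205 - 802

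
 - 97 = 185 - 282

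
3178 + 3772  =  6950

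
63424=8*7928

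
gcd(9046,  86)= 2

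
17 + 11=28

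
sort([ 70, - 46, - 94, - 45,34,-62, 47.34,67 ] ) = [ - 94, - 62, - 46 , - 45,34,47.34, 67,70 ] 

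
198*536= 106128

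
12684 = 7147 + 5537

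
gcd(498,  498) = 498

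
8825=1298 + 7527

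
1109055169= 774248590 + 334806579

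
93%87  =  6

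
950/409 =950/409  =  2.32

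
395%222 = 173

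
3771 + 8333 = 12104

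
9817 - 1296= 8521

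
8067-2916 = 5151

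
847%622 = 225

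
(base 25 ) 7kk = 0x131f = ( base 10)4895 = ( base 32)4OV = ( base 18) F1H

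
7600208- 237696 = 7362512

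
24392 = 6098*4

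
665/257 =665/257 = 2.59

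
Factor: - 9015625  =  -5^6*577^1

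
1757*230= 404110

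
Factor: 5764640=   2^5 * 5^1*7^1*5147^1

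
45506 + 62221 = 107727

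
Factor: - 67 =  - 67^1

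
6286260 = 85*73956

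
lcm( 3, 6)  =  6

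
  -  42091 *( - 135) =5682285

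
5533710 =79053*70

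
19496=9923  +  9573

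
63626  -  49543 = 14083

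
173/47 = 173/47 = 3.68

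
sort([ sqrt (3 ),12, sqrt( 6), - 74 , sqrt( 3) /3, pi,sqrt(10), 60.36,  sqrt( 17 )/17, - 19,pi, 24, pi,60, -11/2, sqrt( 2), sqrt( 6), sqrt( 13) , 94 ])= [ - 74, - 19, - 11/2, sqrt( 17 )/17, sqrt( 3 )/3,  sqrt( 2 ), sqrt(3 ), sqrt( 6), sqrt( 6 ) , pi, pi, pi,  sqrt(10), sqrt(13), 12,24, 60, 60.36,94] 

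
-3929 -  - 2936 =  - 993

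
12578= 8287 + 4291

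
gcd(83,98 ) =1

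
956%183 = 41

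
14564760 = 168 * 86695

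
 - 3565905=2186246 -5752151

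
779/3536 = 779/3536 = 0.22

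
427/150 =427/150 = 2.85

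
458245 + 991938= 1450183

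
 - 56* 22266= - 1246896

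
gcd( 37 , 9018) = 1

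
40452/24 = 1685 + 1/2 = 1685.50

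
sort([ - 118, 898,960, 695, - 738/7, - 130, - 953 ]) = [ - 953, - 130, - 118, - 738/7, 695, 898, 960 ]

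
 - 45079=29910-74989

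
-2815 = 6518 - 9333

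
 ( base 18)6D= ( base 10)121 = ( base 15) 81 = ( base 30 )41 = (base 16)79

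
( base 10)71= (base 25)2L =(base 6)155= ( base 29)2d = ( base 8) 107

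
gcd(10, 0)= 10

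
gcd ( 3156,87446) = 2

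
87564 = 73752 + 13812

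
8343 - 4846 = 3497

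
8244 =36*229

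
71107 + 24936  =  96043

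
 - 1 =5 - 6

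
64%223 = 64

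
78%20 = 18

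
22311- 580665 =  - 558354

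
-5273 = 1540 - 6813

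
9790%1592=238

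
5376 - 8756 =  - 3380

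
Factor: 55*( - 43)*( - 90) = 212850 = 2^1*3^2*5^2*11^1 * 43^1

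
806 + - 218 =588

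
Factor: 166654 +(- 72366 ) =94288 = 2^4*71^1*83^1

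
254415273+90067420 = 344482693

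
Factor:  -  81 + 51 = - 30 = - 2^1*3^1* 5^1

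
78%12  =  6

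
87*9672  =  841464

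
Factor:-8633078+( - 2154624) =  - 10787702=- 2^1 * 401^1*13451^1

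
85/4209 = 85/4209= 0.02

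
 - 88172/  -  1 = 88172 + 0/1 = 88172.00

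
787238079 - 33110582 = 754127497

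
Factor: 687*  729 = 3^7 * 229^1 = 500823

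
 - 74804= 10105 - 84909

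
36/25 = 1+11/25 = 1.44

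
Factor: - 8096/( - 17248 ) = 7^(- 2)*23^1 = 23/49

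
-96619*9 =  - 869571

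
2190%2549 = 2190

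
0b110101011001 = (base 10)3417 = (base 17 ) be0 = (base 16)D59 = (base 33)34I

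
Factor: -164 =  - 2^2*41^1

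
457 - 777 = - 320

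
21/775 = 21/775 = 0.03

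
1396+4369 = 5765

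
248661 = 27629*9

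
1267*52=65884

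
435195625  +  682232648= 1117428273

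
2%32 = 2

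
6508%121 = 95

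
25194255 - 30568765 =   -  5374510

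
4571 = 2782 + 1789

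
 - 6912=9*(-768 )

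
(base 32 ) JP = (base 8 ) 1171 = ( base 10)633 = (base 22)16h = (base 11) 526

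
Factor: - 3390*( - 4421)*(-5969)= - 89458537110 = - 2^1*3^1  *  5^1*47^1*113^1*127^1*4421^1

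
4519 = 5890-1371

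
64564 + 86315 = 150879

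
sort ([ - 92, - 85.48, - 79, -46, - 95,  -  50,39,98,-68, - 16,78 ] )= [-95,- 92, - 85.48, - 79, - 68, - 50, - 46,-16,39,78,98] 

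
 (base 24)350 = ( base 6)12320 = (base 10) 1848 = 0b11100111000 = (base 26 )2j2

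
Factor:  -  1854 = -2^1*3^2*103^1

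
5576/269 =5576/269 = 20.73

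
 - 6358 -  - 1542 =  -  4816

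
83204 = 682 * 122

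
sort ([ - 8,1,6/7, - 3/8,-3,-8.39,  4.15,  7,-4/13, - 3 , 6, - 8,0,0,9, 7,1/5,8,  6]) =[ - 8.39, - 8, - 8, - 3, - 3 , - 3/8, - 4/13,  0, 0,1/5,6/7, 1,4.15, 6,6, 7,  7,8, 9]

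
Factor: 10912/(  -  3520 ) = -2^(-1)*5^ ( - 1)*31^1 = -31/10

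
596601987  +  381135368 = 977737355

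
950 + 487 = 1437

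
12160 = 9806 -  - 2354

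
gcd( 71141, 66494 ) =1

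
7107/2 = 3553 + 1/2 =3553.50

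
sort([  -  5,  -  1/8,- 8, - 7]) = [ - 8,  -  7, - 5, - 1/8]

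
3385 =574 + 2811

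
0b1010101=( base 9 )104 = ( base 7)151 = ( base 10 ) 85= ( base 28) 31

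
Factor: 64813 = 7^1*47^1*197^1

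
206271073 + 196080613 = 402351686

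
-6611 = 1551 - 8162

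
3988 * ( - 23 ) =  - 91724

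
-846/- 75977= 846/75977 = 0.01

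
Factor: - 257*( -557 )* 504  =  2^3*3^2* 7^1 * 257^1 * 557^1=72147096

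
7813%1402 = 803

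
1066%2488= 1066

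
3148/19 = 3148/19 = 165.68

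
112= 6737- 6625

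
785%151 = 30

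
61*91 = 5551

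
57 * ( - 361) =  - 20577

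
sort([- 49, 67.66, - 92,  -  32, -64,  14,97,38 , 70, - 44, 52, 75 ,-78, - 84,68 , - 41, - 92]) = [ - 92, - 92, - 84 ,  -  78 , - 64, - 49 , - 44,-41,-32,  14 , 38 , 52, 67.66, 68,70 , 75, 97]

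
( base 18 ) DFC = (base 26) 6gm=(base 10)4494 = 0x118E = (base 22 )966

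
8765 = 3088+5677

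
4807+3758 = 8565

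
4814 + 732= 5546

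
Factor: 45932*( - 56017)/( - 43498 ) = 98960494/1673 = 2^1*7^(-1) * 31^1 *139^1*239^(-1 )*11483^1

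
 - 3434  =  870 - 4304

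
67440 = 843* 80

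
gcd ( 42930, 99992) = 2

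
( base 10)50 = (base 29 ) 1l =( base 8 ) 62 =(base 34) 1G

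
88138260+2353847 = 90492107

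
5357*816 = 4371312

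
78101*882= 68885082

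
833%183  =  101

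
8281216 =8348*992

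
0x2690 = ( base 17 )202C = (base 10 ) 9872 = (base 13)4655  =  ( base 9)14478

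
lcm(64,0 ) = 0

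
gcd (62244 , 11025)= 63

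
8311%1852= 903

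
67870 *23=1561010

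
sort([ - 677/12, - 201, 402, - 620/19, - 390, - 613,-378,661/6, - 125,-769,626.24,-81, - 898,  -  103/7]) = [ - 898,-769,- 613,-390, - 378,- 201, - 125, - 81 ,-677/12,-620/19,-103/7 , 661/6,402,626.24]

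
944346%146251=66840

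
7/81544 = 7/81544 = 0.00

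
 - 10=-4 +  - 6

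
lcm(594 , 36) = 1188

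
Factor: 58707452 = 2^2*14676863^1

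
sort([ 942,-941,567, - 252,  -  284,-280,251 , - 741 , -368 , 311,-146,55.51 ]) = [ - 941,-741, - 368, - 284,-280, - 252, - 146, 55.51, 251, 311, 567, 942]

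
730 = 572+158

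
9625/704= 13  +  43/64 = 13.67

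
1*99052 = 99052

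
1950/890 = 195/89  =  2.19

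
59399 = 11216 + 48183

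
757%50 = 7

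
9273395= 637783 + 8635612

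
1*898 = 898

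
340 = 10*34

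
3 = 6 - 3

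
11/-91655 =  - 1 +91644/91655 = -0.00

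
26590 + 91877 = 118467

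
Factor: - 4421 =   -  4421^1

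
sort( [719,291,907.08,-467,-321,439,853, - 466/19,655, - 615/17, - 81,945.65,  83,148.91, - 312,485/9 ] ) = [ - 467, - 321, - 312, -81 , - 615/17, - 466/19, 485/9,83, 148.91,291 , 439,655,719,853, 907.08,945.65 ] 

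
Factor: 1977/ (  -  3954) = - 2^ ( - 1) = -  1/2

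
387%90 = 27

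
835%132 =43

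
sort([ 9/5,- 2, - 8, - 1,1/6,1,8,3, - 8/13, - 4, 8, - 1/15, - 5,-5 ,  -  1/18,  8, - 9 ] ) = [-9, - 8,-5, - 5,-4,-2, - 1, - 8/13, - 1/15,-1/18,1/6, 1,9/5,3,8, 8,  8] 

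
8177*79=645983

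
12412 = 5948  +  6464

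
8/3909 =8/3909 = 0.00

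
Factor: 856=2^3 * 107^1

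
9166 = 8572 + 594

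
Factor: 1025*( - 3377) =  - 3461425 = - 5^2*11^1*41^1*307^1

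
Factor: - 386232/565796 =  - 2^1*3^1 * 19^1*167^( - 1)  =  -114/167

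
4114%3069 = 1045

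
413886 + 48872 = 462758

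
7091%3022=1047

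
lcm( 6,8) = 24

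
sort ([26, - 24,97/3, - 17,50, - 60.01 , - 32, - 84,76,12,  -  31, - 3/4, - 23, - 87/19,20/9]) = [ - 84, - 60.01, - 32, - 31, - 24,-23,-17, - 87/19, - 3/4, 20/9,12, 26,97/3,50,76] 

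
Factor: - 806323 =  - 7^1*127^1*907^1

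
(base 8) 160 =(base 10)112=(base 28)40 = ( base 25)4c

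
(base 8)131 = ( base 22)41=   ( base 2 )1011001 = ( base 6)225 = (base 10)89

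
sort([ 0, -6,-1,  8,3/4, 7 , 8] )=[- 6, - 1, 0, 3/4, 7, 8,  8 ] 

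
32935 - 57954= - 25019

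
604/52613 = 604/52613 =0.01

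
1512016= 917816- - 594200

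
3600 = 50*72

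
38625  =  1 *38625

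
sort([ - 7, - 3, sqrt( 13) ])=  [ - 7, - 3,sqrt(13 )]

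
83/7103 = 83/7103 = 0.01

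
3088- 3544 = - 456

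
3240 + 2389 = 5629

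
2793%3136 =2793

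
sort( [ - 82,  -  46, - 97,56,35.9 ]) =[-97, - 82,- 46, 35.9 , 56 ]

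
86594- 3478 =83116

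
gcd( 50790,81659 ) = 1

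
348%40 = 28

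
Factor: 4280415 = 3^1*5^1 * 19^1*23^1*653^1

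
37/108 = 37/108 = 0.34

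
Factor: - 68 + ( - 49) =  - 3^2*13^1 = - 117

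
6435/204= 2145/68 = 31.54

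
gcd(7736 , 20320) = 8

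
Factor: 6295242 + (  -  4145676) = 2149566 =2^1*3^1*239^1*1499^1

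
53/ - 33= -2+13/33 = - 1.61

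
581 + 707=1288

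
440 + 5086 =5526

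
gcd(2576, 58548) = 28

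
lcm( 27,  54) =54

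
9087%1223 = 526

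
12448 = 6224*2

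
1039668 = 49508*21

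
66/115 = 66/115 = 0.57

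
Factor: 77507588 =2^2*2357^1*8221^1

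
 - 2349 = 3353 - 5702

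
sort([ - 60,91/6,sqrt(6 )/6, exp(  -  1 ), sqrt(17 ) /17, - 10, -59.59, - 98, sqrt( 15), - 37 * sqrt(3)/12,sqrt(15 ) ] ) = [ - 98, - 60, - 59.59, - 10, - 37*sqrt( 3 ) /12,sqrt(17)/17, exp ( - 1),sqrt( 6)/6, sqrt( 15 ) , sqrt( 15) , 91/6 ] 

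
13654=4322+9332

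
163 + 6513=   6676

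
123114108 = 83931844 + 39182264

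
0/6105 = 0=0.00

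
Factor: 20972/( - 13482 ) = - 2^1 *3^ ( - 2)*7^1 = -14/9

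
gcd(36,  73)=1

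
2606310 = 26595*98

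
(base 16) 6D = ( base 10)109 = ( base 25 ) 49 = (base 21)54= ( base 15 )74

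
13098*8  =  104784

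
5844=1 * 5844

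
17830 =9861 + 7969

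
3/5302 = 3/5302 = 0.00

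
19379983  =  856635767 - 837255784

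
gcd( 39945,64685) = 5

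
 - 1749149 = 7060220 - 8809369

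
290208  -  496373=-206165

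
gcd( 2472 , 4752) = 24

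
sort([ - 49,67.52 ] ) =[ - 49, 67.52 ] 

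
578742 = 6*96457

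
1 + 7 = 8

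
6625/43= 154 + 3/43 = 154.07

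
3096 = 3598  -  502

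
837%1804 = 837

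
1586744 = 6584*241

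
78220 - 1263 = 76957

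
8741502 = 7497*1166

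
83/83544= 83/83544= 0.00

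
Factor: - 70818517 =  - 7^1*11^4 * 691^1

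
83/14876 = 83/14876= 0.01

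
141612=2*70806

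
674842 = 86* 7847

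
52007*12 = 624084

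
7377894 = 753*9798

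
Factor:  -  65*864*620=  - 2^7*3^3*5^2*13^1*31^1= -34819200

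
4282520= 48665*88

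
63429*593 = 37613397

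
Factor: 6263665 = 5^1 *269^1*4657^1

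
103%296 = 103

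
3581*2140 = 7663340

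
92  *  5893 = 542156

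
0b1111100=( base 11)103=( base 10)124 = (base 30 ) 44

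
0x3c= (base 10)60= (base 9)66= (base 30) 20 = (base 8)74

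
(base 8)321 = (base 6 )545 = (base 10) 209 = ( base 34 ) 65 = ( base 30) 6t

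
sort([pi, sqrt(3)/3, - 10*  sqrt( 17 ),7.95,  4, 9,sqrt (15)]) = [ - 10*sqrt(17 ), sqrt( 3) /3, pi,sqrt( 15), 4, 7.95, 9 ]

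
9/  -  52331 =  - 9/52331 = - 0.00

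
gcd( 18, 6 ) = 6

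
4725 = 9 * 525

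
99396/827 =120 + 156/827 = 120.19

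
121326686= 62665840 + 58660846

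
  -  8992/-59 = 8992/59 =152.41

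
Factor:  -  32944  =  -2^4*29^1*71^1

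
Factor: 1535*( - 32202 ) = - 49430070 = - 2^1*3^2*5^1 * 307^1*1789^1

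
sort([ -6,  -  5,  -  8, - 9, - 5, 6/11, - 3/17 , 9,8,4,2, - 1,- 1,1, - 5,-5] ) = [ - 9, - 8, - 6, - 5, - 5, - 5,- 5, - 1, - 1, - 3/17,6/11,  1,  2,4, 8,9 ] 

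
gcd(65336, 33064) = 8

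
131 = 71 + 60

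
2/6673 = 2/6673 = 0.00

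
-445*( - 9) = 4005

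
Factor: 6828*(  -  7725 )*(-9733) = 2^2 * 3^2*5^2*103^1*569^1* 9733^1= 513379737900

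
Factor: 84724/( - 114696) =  - 359/486 = - 2^( - 1) * 3^ ( -5 )*359^1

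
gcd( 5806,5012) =2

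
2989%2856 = 133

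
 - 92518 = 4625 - 97143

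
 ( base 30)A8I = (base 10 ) 9258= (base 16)242A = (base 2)10010000101010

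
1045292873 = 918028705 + 127264168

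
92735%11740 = 10555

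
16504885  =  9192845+7312040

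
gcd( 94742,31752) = 2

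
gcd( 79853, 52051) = 1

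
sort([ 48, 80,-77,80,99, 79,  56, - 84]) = [ - 84, - 77 , 48, 56,79, 80, 80 , 99]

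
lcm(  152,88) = 1672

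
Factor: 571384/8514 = 604/9 = 2^2*3^( - 2) * 151^1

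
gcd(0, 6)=6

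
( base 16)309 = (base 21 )1g0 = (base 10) 777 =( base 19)22H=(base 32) o9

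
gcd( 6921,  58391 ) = 1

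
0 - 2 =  - 2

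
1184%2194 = 1184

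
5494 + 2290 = 7784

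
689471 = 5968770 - 5279299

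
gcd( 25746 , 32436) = 6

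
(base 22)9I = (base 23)99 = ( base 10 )216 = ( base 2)11011000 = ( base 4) 3120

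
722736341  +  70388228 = 793124569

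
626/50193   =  626/50193= 0.01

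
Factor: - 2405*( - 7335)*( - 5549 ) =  - 3^2*5^2 *13^1*31^1*37^1*163^1* 179^1 = - 97888105575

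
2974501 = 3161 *941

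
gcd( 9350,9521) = 1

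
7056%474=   420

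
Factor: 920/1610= 2^2*7^( - 1)=4/7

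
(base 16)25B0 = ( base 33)8SC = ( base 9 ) 14210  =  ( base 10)9648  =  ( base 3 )111020100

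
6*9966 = 59796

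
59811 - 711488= - 651677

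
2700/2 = 1350 = 1350.00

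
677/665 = 1 + 12/665 =1.02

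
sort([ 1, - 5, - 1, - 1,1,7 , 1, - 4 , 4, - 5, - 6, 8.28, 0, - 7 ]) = [ - 7, - 6, - 5,-5 , - 4,-1,-1,0 , 1, 1,1,4 , 7,8.28]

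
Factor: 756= 2^2*3^3*7^1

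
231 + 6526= 6757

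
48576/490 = 99 + 33/245 = 99.13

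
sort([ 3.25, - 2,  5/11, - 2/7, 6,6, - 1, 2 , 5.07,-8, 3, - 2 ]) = [ - 8, - 2, - 2, -1 , - 2/7, 5/11,2, 3,3.25, 5.07, 6,6]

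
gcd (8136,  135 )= 9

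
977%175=102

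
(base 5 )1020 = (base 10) 135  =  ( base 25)5A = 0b10000111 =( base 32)47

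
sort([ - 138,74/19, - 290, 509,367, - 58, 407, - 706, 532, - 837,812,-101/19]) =[ - 837, - 706 , - 290,- 138, - 58, - 101/19,74/19, 367, 407, 509, 532, 812]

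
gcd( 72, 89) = 1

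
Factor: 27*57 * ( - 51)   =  -3^5*17^1 * 19^1 =- 78489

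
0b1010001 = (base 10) 81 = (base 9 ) 100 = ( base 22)3f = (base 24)39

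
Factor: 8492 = 2^2*11^1*193^1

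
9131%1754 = 361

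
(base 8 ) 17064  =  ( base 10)7732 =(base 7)31354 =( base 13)369a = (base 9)11541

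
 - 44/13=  - 44/13 = -3.38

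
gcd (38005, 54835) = 55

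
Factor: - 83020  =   - 2^2*5^1 *7^1*593^1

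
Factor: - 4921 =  - 7^1*19^1*37^1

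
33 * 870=28710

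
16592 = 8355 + 8237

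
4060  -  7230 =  - 3170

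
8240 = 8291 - 51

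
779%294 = 191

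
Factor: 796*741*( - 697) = - 2^2*3^1 * 13^1*17^1 *19^1*41^1*199^1 = - 411115692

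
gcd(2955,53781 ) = 591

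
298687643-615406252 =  - 316718609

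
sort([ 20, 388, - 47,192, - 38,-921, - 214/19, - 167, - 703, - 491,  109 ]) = [ -921,  -  703, - 491, - 167, - 47, - 38, - 214/19,20,109,192,388]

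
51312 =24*2138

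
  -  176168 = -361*488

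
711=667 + 44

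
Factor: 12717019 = 7^2*259531^1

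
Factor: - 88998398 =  - 2^1*79^1 * 89^1*6329^1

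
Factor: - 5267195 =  - 5^1*17^1*61967^1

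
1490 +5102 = 6592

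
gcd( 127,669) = 1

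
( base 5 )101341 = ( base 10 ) 3346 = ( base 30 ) 3LG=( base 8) 6422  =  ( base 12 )1B2A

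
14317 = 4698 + 9619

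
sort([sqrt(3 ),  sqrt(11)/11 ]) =[ sqrt( 11)/11, sqrt( 3 )]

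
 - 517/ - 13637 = 517/13637 = 0.04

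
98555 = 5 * 19711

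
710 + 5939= 6649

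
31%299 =31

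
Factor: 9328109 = 7^1* 1332587^1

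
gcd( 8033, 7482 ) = 29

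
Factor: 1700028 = 2^2*3^6*11^1* 53^1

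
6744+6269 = 13013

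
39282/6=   6547 = 6547.00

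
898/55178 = 449/27589 = 0.02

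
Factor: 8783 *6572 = 57721876 =2^2*31^1*53^1*8783^1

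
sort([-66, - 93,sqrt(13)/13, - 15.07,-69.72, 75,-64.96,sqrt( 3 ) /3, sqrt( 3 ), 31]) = [ - 93,-69.72, - 66,  -  64.96, - 15.07 , sqrt( 13 )/13,sqrt(3 )/3,sqrt( 3),31,75] 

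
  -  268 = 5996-6264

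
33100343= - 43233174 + 76333517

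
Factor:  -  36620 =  - 2^2 * 5^1 * 1831^1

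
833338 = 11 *75758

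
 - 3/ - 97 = 3/97= 0.03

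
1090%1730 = 1090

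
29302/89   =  29302/89 = 329.24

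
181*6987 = 1264647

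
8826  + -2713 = 6113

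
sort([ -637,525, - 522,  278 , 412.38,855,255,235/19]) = [ - 637, - 522, 235/19,  255 , 278, 412.38, 525,855]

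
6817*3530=24064010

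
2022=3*674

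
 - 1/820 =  - 1/820 = -0.00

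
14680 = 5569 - -9111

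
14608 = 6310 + 8298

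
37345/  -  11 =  - 3395/1 = - 3395.00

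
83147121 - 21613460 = 61533661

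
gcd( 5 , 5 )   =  5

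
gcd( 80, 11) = 1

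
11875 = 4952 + 6923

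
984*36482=35898288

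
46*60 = 2760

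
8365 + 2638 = 11003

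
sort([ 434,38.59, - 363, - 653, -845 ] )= [ - 845, - 653 ,-363,38.59,  434]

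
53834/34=26917/17 = 1583.35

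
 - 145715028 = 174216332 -319931360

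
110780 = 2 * 55390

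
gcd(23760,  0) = 23760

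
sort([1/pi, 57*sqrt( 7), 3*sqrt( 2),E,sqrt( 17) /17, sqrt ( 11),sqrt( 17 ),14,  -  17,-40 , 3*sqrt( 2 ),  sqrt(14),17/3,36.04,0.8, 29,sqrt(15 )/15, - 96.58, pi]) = [ - 96.58, - 40, - 17, sqrt( 17 )/17,sqrt(15) /15, 1/pi, 0.8, E,pi, sqrt(11),sqrt( 14) , sqrt( 17), 3 * sqrt(2), 3 * sqrt(2 ),17/3, 14, 29,  36.04,57*sqrt ( 7)]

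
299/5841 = 299/5841 = 0.05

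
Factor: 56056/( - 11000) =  - 5^( - 3)*7^2*13^1 = - 637/125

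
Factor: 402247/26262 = 2^( - 1 )*3^( - 2) * 23^1*1459^( - 1)* 17489^1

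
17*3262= 55454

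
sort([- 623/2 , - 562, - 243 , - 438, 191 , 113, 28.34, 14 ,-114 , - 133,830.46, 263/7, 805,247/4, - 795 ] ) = [ - 795, - 562 , - 438, -623/2,-243, - 133,-114 , 14,28.34, 263/7,247/4 , 113,191,805, 830.46]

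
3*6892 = 20676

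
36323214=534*68021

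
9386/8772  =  4693/4386 = 1.07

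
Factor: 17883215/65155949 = 5^1 * 7^1*89^1*109^ (- 1 )*5741^1*597761^( - 1 ) 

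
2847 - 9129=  -6282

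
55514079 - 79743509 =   -  24229430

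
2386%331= 69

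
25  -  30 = -5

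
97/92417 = 97/92417 =0.00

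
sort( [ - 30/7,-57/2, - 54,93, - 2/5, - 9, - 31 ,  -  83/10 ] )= [ - 54,-31, - 57/2,-9, - 83/10, -30/7, - 2/5,93 ] 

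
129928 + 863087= 993015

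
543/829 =543/829 = 0.66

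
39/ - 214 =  - 39/214 = - 0.18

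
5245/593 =5245/593 = 8.84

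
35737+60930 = 96667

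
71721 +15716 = 87437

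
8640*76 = 656640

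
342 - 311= 31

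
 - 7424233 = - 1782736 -5641497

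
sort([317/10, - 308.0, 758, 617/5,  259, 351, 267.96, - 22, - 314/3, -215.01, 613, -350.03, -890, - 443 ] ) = [-890, - 443, - 350.03, - 308.0, - 215.01,-314/3,- 22, 317/10,617/5,259,267.96, 351, 613,758]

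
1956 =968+988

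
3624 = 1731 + 1893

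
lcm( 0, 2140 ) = 0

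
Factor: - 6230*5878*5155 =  - 188775790700 = - 2^2 * 5^2*7^1*89^1 *1031^1*2939^1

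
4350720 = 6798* 640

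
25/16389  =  25/16389 = 0.00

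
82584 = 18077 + 64507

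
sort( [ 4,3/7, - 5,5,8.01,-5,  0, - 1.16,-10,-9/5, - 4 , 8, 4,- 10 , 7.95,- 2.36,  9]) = [- 10  , - 10  ,-5 , - 5, -4, - 2.36, - 9/5,- 1.16,0,  3/7,  4,  4,5, 7.95,8,  8.01, 9]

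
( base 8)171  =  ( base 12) a1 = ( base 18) 6d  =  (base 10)121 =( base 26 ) 4h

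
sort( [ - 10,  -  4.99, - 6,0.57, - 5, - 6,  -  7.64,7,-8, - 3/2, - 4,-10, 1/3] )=[-10,-10, - 8, - 7.64 , - 6, - 6, -5, - 4.99, -4,-3/2,1/3, 0.57,7]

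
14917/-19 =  - 786 + 17/19=- 785.11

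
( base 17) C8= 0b11010100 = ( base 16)D4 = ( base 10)212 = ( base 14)112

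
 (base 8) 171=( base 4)1321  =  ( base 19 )67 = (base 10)121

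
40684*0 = 0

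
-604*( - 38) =22952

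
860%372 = 116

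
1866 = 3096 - 1230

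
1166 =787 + 379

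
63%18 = 9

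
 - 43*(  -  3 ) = 129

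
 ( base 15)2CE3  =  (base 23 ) i63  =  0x25bf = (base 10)9663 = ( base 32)9DV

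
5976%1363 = 524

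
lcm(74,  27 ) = 1998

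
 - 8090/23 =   -  8090/23 = - 351.74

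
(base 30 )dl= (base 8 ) 633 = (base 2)110011011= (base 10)411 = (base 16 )19B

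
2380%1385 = 995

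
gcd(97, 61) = 1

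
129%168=129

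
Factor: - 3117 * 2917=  - 9092289 =- 3^1 * 1039^1*2917^1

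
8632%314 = 154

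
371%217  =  154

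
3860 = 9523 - 5663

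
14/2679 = 14/2679 = 0.01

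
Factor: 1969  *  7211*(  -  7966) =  -2^1*7^1*11^1*179^1*569^1*7211^1 = -113104924394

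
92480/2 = 46240 = 46240.00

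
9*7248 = 65232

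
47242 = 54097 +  - 6855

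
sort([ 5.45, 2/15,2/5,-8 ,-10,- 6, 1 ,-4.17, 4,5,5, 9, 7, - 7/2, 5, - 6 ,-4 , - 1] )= [ - 10, -8,-6, -6, - 4.17,-4,-7/2, - 1, 2/15,2/5, 1,4, 5, 5, 5,5.45,  7, 9]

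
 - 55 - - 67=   12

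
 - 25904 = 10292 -36196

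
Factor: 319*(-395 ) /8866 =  - 11455/806 = - 2^( - 1) * 5^1*13^(-1)*29^1*31^(  -  1 )*79^1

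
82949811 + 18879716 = 101829527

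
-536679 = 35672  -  572351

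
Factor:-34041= - 3^1 * 7^1*1621^1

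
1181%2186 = 1181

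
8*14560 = 116480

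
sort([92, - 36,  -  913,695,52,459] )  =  [ - 913 ,-36,52,92, 459,695]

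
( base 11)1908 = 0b100101111100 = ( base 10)2428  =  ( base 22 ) 508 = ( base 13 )114A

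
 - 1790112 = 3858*( - 464 ) 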